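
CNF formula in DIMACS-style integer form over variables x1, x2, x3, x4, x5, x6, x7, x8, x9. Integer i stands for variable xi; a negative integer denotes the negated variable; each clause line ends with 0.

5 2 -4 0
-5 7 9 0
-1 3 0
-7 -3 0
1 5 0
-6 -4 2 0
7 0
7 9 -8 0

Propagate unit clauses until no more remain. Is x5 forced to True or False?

True

(x7) is a unit clause: x7 = True.
In (!x3 || !x7), !x7 is now false; !x3 must hold, so x3 = False.
In (!x1 || x3), x3 is now false; !x1 must hold, so x1 = False.
From (x1 || x5) and x1 = False: x5 = True.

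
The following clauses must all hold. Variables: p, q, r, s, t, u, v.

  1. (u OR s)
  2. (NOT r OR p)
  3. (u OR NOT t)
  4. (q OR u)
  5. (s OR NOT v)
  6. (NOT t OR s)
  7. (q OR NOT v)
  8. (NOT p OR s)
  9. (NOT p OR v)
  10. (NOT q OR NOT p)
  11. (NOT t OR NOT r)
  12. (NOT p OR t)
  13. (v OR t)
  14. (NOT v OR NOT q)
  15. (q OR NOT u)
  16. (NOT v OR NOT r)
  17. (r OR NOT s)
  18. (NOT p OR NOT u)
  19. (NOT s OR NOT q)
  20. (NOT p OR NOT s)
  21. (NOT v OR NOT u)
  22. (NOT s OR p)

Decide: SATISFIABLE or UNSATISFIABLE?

UNSATISFIABLE

p = True:
  propagation gives s=True; an empty clause results — contradiction.
p = False:
  propagation gives r=False, s=False, u=True, v=False; an empty clause results — contradiction.
Every branch closes, so no satisfying assignment exists.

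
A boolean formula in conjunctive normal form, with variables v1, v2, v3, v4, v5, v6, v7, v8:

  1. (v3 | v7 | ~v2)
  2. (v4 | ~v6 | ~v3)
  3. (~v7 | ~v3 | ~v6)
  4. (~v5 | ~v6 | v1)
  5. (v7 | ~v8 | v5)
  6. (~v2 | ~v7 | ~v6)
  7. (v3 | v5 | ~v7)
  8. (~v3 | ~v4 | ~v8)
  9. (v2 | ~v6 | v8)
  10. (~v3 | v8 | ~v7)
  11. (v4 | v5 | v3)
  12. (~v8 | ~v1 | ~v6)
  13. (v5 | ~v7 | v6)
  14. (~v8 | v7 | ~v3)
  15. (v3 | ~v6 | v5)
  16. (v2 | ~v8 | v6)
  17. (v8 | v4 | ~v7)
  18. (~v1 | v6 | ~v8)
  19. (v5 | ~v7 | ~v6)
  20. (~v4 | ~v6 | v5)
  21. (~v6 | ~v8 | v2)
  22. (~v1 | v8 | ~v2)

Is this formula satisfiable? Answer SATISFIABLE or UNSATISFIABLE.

Set v1 = True and propagate.
For the remaining variables, v2 = False, v3 = True, v4 = True, v5 = False, v6 = False, v7 = False, v8 = False works.
So v1=True  v2=False  v3=True  v4=True  v5=False  v6=False  v7=False  v8=False is a satisfying assignment.

SATISFIABLE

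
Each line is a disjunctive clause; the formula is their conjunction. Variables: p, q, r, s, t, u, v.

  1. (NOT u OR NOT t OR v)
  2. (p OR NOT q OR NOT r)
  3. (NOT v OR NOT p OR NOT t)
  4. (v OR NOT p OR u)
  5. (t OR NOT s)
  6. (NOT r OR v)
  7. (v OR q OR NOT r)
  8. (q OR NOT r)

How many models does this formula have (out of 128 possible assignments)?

28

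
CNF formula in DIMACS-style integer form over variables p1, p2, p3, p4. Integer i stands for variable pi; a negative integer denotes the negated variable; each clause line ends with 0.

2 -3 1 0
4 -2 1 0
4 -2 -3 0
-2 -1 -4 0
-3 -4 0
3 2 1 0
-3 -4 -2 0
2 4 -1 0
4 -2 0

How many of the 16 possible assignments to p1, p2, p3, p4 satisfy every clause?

2

The models are:
  p1=0 p2=1 p3=0 p4=1
  p1=1 p2=0 p3=0 p4=1
Count: 2.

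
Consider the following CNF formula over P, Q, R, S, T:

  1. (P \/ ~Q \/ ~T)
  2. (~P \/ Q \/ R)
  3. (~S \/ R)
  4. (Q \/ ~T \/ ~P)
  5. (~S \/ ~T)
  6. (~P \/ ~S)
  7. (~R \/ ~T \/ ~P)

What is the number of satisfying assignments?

12

Case analysis on P and T:
  P=T, T=T: remaining (Q,R,S) ∈ {(T,F,F)} — 1.
  P=T, T=F: remaining (Q,R,S) ∈ {(F,T,F); (T,F,F); (T,T,F)} — 3.
  P=F, T=T: remaining (Q,R,S) ∈ {(F,F,F); (F,T,F)} — 2.
  P=F, T=F: Q free; 3 ways for (R,S) × 2^1 = 6.
Total: 1 + 3 + 2 + 6 = 12.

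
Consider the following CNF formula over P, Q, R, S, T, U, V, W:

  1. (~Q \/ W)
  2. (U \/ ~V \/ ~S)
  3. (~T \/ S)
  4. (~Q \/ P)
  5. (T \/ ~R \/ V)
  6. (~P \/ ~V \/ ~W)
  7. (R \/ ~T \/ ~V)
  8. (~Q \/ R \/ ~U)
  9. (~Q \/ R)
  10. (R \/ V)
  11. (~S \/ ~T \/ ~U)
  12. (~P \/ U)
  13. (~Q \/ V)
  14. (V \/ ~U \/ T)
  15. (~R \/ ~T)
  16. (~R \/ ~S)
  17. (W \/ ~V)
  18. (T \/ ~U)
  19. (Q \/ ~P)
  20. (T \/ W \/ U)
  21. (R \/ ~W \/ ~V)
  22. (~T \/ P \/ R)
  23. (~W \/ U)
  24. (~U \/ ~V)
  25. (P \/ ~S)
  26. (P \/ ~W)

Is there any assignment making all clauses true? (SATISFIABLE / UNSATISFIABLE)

UNSATISFIABLE

V = True:
  propagation gives W=True, P=False; an empty clause results — contradiction.
V = False:
  propagation gives R=True, T=True; an empty clause results — contradiction.
Every branch closes, so no satisfying assignment exists.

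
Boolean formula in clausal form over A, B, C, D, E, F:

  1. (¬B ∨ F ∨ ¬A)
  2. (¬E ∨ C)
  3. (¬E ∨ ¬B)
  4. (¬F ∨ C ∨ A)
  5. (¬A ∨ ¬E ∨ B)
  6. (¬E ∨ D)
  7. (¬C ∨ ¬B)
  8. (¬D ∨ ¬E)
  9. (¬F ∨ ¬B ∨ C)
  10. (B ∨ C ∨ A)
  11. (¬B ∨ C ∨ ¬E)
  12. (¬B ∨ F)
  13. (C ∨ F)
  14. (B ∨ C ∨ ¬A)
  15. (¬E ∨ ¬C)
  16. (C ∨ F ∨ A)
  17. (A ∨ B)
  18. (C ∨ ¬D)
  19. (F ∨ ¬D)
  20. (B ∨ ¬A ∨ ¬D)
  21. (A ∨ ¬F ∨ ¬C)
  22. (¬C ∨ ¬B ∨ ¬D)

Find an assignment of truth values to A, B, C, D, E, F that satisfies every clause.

A = T, B = F, C = T, D = F, E = F, F = F

Pure literal: E appears only negated; assign E = False.
Set A = True and propagate.
For the remaining variables, B = False, C = True, D = False, F = False works.
Every clause has at least one true literal under this assignment.
Check each clause:
  1. (¬A ∨ F ∨ ¬B) — ¬B is true.
  2. (C ∨ ¬E) — C is true.
  3. (¬B ∨ ¬E) — ¬E is true.
  4. (C ∨ ¬F ∨ A) — A is true.
  5. (B ∨ ¬E ∨ ¬A) — ¬E is true.
  6. (¬E ∨ D) — ¬E is true.
  7. (¬C ∨ ¬B) — ¬B is true.
  8. (¬D ∨ ¬E) — ¬E is true.
  9. (¬B ∨ ¬F ∨ C) — ¬F is true.
  10. (A ∨ B ∨ C) — A is true.
  11. (¬B ∨ C ∨ ¬E) — C is true.
  12. (F ∨ ¬B) — ¬B is true.
  13. (C ∨ F) — C is true.
  14. (¬A ∨ C ∨ B) — C is true.
  15. (¬E ∨ ¬C) — ¬E is true.
  16. (C ∨ F ∨ A) — A is true.
  17. (A ∨ B) — A is true.
  18. (C ∨ ¬D) — C is true.
  19. (¬D ∨ F) — ¬D is true.
  20. (¬A ∨ ¬D ∨ B) — ¬D is true.
  21. (¬C ∨ ¬F ∨ A) — A is true.
  22. (¬C ∨ ¬B ∨ ¬D) — ¬D is true.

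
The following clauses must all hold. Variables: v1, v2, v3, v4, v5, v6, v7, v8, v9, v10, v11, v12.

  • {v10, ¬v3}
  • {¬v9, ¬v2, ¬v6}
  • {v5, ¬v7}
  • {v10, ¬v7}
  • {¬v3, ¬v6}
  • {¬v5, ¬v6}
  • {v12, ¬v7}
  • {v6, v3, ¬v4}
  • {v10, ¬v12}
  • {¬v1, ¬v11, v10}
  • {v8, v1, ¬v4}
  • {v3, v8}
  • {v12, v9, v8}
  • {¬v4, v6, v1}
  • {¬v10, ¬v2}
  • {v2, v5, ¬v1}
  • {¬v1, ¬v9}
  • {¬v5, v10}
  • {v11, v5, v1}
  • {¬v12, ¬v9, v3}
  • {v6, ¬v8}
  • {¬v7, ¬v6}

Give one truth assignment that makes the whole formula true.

v1=False, v2=False, v3=False, v4=True, v5=False, v6=True, v7=False, v8=True, v9=False, v10=False, v11=True, v12=False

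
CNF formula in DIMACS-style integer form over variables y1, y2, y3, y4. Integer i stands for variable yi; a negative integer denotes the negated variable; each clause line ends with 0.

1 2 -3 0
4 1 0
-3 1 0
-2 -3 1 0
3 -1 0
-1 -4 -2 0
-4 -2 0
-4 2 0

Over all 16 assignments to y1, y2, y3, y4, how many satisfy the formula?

The models are:
  y1=1 y2=0 y3=1 y4=0
  y1=1 y2=1 y3=1 y4=0
Count: 2.

2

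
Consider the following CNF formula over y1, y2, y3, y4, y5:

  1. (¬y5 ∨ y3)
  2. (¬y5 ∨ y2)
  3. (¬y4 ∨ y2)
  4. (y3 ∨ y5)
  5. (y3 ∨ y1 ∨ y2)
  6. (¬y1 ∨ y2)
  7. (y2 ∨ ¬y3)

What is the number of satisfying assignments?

Case analysis on y2 and y3:
  y2=1, y3=1: y1, y4, y5 free → 2^3 = 8.
  y2=1, y3=0: a clause becomes empty — 0.
  y2=0, y3=1: a clause becomes empty — 0.
  y2=0, y3=0: a clause becomes empty — 0.
Total: 8 + 0 + 0 + 0 = 8.

8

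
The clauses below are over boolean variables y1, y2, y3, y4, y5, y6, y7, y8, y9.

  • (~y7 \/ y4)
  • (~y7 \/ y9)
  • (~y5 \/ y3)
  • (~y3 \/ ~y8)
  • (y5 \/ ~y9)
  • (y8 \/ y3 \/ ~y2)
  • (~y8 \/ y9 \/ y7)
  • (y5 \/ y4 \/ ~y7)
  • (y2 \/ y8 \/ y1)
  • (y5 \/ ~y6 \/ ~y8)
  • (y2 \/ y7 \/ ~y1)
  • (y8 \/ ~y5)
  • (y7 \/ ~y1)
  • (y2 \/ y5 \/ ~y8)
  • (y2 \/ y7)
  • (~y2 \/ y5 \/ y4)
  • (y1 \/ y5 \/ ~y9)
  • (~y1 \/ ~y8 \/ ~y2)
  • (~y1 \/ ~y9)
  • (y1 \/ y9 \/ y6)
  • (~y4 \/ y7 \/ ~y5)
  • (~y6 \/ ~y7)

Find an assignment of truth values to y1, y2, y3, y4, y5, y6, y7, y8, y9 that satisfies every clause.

y1=F, y2=T, y3=T, y4=T, y5=F, y6=T, y7=F, y8=F, y9=F

Try y1 = False.
Try y2 = True.
Branch on y3: take y3 = True.
  then y8 is forced to False.
  then y5 is forced to False.
  then y9 is forced to False.
  then y7 is forced to False.
  then y4 is forced to True.
  then y6 is forced to True.
Every clause has at least one true literal under this assignment.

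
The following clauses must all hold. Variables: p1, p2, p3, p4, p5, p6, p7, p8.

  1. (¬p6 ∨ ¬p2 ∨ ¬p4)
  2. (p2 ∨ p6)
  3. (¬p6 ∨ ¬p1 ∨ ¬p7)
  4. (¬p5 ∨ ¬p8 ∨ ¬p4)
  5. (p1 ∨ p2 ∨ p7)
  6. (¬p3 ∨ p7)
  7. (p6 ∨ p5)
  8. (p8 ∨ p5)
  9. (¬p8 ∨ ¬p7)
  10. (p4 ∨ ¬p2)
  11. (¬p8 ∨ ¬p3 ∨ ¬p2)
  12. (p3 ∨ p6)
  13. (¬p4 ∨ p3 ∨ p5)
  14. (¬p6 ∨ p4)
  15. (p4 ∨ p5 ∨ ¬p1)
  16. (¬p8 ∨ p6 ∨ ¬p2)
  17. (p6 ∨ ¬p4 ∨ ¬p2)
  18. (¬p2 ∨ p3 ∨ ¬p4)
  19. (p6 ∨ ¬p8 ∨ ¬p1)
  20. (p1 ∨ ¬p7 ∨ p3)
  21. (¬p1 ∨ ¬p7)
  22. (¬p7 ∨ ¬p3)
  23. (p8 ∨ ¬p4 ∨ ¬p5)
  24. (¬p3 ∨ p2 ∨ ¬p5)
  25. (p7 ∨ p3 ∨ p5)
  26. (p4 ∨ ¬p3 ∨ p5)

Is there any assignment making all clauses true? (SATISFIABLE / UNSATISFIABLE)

p3 = True:
  propagation gives p7=True; an empty clause results — contradiction.
p3 = False:
  propagation gives p6=True, p4=True, p2=False, p5=True; an empty clause results — contradiction.
Every branch closes, so no satisfying assignment exists.

UNSATISFIABLE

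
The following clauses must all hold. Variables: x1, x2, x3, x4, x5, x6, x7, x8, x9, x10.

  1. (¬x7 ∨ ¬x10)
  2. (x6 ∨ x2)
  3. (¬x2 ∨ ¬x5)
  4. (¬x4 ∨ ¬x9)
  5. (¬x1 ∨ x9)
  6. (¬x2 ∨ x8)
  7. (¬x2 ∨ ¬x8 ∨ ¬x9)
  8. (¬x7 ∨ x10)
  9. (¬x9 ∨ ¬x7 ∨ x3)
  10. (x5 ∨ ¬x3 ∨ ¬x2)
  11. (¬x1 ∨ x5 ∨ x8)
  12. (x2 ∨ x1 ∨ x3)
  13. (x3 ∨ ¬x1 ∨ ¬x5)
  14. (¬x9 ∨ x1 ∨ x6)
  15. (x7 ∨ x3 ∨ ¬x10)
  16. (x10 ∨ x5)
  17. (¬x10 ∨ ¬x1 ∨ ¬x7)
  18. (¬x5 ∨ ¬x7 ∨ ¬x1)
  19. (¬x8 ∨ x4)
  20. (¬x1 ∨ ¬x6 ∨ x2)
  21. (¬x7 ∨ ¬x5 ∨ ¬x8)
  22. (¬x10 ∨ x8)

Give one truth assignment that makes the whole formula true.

x1 = 0, x2 = 0, x3 = 1, x4 = 1, x5 = 0, x6 = 1, x7 = 0, x8 = 1, x9 = 0, x10 = 1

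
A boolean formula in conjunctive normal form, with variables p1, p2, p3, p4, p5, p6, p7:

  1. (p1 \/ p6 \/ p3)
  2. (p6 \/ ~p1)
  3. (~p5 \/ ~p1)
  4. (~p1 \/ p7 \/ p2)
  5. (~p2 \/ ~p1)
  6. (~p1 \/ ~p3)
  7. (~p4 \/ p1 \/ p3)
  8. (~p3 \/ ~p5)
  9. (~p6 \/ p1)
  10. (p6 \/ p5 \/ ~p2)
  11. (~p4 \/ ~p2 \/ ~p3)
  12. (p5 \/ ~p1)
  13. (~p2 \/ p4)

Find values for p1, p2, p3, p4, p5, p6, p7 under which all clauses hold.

p1=F, p2=F, p3=T, p4=T, p5=F, p6=F, p7=T

Check each clause:
  1. (p1 \/ p3 \/ p6) — p3 is true.
  2. (p6 \/ ~p1) — ~p1 is true.
  3. (~p1 \/ ~p5) — ~p5 is true.
  4. (~p1 \/ p2 \/ p7) — ~p1 is true.
  5. (~p2 \/ ~p1) — ~p1 is true.
  6. (~p1 \/ ~p3) — ~p1 is true.
  7. (~p4 \/ p1 \/ p3) — p3 is true.
  8. (~p3 \/ ~p5) — ~p5 is true.
  9. (~p6 \/ p1) — ~p6 is true.
  10. (~p2 \/ p6 \/ p5) — ~p2 is true.
  11. (~p2 \/ ~p3 \/ ~p4) — ~p2 is true.
  12. (~p1 \/ p5) — ~p1 is true.
  13. (~p2 \/ p4) — p4 is true.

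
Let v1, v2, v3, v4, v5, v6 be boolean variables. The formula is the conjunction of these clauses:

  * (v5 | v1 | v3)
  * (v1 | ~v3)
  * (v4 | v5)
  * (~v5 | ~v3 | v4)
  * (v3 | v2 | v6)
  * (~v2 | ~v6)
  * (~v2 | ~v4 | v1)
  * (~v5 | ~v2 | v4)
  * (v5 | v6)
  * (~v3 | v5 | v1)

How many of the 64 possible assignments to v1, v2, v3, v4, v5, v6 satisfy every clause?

Case analysis on v5 and v3:
  v5=1, v3=1: remaining (v1,v2,v4,v6) ∈ {(1,0,1,0); (1,0,1,1); (1,1,1,0)} — 3.
  v5=1, v3=0: 5 of the 16 assignments to (v1,v2,v4,v6) work.
  v5=0, v3=1: remaining (v1,v2,v4,v6) ∈ {(1,0,1,1)} — 1.
  v5=0, v3=0: remaining (v1,v2,v4,v6) ∈ {(1,0,1,1)} — 1.
Total: 3 + 5 + 1 + 1 = 10.

10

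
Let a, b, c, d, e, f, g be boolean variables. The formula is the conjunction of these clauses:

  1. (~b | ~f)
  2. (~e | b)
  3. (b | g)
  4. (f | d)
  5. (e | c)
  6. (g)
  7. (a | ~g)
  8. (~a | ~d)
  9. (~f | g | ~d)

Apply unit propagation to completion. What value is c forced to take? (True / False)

Unit clause (g) sets g = True.
In (~g | a), ~g is now false; a must hold, so a = True.
(~d | ~a): since a = True, the clause reduces to (~d). d = False.
(d | f) with d = False leaves only f, so f = True.
From (~f | ~b) and f = True: b = False.
(b | ~e) with b = False leaves only ~e, so e = False.
(c | e) with e = False leaves only c, so c = True.

True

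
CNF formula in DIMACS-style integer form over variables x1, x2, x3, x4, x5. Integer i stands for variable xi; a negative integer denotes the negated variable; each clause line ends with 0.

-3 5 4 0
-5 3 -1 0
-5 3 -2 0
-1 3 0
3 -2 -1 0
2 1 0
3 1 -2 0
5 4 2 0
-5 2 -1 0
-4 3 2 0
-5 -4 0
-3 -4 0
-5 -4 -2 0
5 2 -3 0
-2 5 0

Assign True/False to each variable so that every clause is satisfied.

x1 = True, x2 = True, x3 = True, x4 = False, x5 = True

Branch on x1: take x1 = True.
  then x3 is forced to True.
  then x4 is forced to False.
  then x5 is forced to True.
  then x2 is forced to True.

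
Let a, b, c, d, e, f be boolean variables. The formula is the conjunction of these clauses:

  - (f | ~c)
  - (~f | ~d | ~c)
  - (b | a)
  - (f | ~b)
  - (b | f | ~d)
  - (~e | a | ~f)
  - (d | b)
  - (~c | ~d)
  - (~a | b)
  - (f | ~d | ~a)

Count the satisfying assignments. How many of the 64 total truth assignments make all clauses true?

9

Case analysis on f and b:
  f=T, b=T: 9 of the 16 assignments to (a,c,d,e) work.
  f=T, b=F: a clause becomes empty — 0.
  f=F, b=T: a clause becomes empty — 0.
  f=F, b=F: a clause becomes empty — 0.
Total: 9 + 0 + 0 + 0 = 9.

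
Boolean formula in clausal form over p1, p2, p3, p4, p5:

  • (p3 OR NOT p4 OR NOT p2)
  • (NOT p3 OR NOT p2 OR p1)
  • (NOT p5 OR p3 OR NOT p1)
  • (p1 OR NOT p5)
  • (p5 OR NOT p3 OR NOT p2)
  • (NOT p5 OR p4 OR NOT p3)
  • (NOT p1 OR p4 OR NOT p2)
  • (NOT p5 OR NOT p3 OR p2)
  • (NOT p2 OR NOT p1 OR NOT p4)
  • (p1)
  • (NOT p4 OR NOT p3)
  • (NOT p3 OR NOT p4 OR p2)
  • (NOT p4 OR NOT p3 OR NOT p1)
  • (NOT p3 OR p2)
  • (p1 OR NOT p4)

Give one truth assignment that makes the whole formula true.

p1=T, p2=F, p3=F, p4=T, p5=F

Check each clause:
  1. (NOT p2 OR p3 OR NOT p4) — NOT p2 is true.
  2. (p1 OR NOT p2 OR NOT p3) — p1 is true.
  3. (p3 OR NOT p5 OR NOT p1) — NOT p5 is true.
  4. (NOT p5 OR p1) — p1 is true.
  5. (p5 OR NOT p2 OR NOT p3) — NOT p3 is true.
  6. (NOT p5 OR p4 OR NOT p3) — NOT p5 is true.
  7. (NOT p2 OR p4 OR NOT p1) — p4 is true.
  8. (NOT p3 OR NOT p5 OR p2) — NOT p5 is true.
  9. (NOT p1 OR NOT p2 OR NOT p4) — NOT p2 is true.
  10. (p1) — p1 is true.
  11. (NOT p3 OR NOT p4) — NOT p3 is true.
  12. (NOT p4 OR NOT p3 OR p2) — NOT p3 is true.
  13. (NOT p4 OR NOT p3 OR NOT p1) — NOT p3 is true.
  14. (NOT p3 OR p2) — NOT p3 is true.
  15. (p1 OR NOT p4) — p1 is true.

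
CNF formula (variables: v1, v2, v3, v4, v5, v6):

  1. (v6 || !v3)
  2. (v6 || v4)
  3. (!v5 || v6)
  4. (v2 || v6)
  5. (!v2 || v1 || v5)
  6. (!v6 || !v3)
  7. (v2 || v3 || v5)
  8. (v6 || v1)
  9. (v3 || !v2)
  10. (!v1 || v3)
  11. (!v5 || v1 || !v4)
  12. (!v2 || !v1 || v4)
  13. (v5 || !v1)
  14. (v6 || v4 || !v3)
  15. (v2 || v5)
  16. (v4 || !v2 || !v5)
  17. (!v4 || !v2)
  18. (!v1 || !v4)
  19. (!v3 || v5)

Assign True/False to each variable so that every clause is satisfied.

v1 = F, v2 = F, v3 = F, v4 = F, v5 = T, v6 = T

Check each clause:
  1. (v6 || !v3) — !v3 is true.
  2. (v6 || v4) — v6 is true.
  3. (v6 || !v5) — v6 is true.
  4. (v6 || v2) — v6 is true.
  5. (v1 || v5 || !v2) — v5 is true.
  6. (!v6 || !v3) — !v3 is true.
  7. (v5 || v2 || v3) — v5 is true.
  8. (v1 || v6) — v6 is true.
  9. (v3 || !v2) — !v2 is true.
  10. (!v1 || v3) — !v1 is true.
  11. (!v5 || !v4 || v1) — !v4 is true.
  12. (!v2 || v4 || !v1) — !v1 is true.
  13. (!v1 || v5) — v5 is true.
  14. (v4 || !v3 || v6) — !v3 is true.
  15. (v5 || v2) — v5 is true.
  16. (!v2 || !v5 || v4) — !v2 is true.
  17. (!v2 || !v4) — !v4 is true.
  18. (!v4 || !v1) — !v4 is true.
  19. (v5 || !v3) — v5 is true.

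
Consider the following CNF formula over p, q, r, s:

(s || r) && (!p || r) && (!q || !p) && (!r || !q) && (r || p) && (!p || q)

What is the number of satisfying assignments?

Satisfying assignments:
  p=F q=F r=T s=F
  p=F q=F r=T s=T
That's 2 in total.

2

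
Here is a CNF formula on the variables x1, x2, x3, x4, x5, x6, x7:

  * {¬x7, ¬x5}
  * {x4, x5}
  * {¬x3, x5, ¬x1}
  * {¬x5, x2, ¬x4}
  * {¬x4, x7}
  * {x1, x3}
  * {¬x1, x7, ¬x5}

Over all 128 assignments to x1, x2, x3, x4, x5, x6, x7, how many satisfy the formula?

Split on x5, then x1.
  x5=1, x1=1: a clause becomes empty — 0.
  x5=1, x1=0: remaining (x2,x3,x4,x6,x7) ∈ {(0,1,0,0,0); (0,1,0,1,0); (1,1,0,0,0); (1,1,0,1,0)} — 4.
  x5=0, x1=1: remaining (x2,x3,x4,x6,x7) ∈ {(0,0,1,0,1); (0,0,1,1,1); (1,0,1,0,1); (1,0,1,1,1)} — 4.
  x5=0, x1=0: remaining (x2,x3,x4,x6,x7) ∈ {(0,1,1,0,1); (0,1,1,1,1); (1,1,1,0,1); (1,1,1,1,1)} — 4.
Total: 0 + 4 + 4 + 4 = 12.

12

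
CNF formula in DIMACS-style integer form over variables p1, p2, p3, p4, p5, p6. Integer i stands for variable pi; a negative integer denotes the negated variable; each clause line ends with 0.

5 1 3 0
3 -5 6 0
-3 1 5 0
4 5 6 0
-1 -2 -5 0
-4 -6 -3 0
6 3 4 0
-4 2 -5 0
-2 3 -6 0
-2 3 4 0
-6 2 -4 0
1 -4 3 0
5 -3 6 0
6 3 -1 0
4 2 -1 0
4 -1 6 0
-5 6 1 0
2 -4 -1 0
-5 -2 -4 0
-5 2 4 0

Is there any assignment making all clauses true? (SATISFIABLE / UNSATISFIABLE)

SATISFIABLE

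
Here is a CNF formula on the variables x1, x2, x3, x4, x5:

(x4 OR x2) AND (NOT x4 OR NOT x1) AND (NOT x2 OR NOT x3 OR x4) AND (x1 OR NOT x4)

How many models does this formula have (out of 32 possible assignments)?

4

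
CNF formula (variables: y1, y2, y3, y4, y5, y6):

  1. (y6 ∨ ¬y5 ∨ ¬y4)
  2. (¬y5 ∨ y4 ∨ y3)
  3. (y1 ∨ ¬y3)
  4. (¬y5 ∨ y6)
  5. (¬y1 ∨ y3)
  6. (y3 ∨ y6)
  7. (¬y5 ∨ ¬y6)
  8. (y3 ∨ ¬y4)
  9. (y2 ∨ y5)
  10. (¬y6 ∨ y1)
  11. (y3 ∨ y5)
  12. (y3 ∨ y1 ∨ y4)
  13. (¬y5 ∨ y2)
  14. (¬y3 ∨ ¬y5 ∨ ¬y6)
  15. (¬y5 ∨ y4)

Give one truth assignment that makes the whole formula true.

y2 occurs only positively in the remaining clauses — set y2 = True.
Set y1 = True and propagate.
  then y3 is forced to True.
For the remaining variables, y4 = False, y5 = False, y6 = False works.
Check each clause:
  1. (¬y4 ∨ y6 ∨ ¬y5) — ¬y5 is true.
  2. (y4 ∨ y3 ∨ ¬y5) — y3 is true.
  3. (¬y3 ∨ y1) — y1 is true.
  4. (y6 ∨ ¬y5) — ¬y5 is true.
  5. (y3 ∨ ¬y1) — y3 is true.
  6. (y6 ∨ y3) — y3 is true.
  7. (¬y5 ∨ ¬y6) — ¬y6 is true.
  8. (y3 ∨ ¬y4) — y3 is true.
  9. (y5 ∨ y2) — y2 is true.
  10. (¬y6 ∨ y1) — y1 is true.
  11. (y5 ∨ y3) — y3 is true.
  12. (y1 ∨ y4 ∨ y3) — y1 is true.
  13. (¬y5 ∨ y2) — y2 is true.
  14. (¬y5 ∨ ¬y3 ∨ ¬y6) — ¬y6 is true.
  15. (y4 ∨ ¬y5) — ¬y5 is true.

y1 = T, y2 = T, y3 = T, y4 = F, y5 = F, y6 = F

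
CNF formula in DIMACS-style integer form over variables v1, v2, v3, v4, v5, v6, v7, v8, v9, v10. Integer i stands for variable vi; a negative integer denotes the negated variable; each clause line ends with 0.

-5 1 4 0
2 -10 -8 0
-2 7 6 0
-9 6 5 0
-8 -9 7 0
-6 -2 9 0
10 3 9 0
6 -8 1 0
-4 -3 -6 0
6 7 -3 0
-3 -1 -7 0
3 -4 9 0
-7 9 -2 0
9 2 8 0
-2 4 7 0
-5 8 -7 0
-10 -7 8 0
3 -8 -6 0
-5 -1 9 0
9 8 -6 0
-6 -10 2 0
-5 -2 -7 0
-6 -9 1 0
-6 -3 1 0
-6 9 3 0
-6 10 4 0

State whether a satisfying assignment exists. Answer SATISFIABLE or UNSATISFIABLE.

SATISFIABLE

Set v1 = True and propagate.
Try v2 = True.
For the remaining variables, v3 = False, v4 = True, v5 = True, v6 = True, v7 = False, v8 = False, v9 = True, v10 = False works.
Every clause has at least one true literal under this assignment.
So v1=T, v2=T, v3=F, v4=T, v5=T, v6=T, v7=F, v8=F, v9=T, v10=F is a satisfying assignment.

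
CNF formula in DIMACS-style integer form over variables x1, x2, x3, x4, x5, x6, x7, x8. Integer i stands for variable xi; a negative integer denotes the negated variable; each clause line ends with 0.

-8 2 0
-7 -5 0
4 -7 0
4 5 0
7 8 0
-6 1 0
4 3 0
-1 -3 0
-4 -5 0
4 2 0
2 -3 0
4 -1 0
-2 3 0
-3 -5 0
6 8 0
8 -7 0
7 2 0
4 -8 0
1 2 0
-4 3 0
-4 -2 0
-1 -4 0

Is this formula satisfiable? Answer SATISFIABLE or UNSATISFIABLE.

UNSATISFIABLE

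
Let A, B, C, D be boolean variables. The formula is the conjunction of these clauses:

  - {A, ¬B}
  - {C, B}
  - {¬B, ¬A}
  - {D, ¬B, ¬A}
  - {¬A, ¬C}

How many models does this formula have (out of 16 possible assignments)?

The models are:
  A=F B=F C=T D=F
  A=F B=F C=T D=T
That's 2 in total.

2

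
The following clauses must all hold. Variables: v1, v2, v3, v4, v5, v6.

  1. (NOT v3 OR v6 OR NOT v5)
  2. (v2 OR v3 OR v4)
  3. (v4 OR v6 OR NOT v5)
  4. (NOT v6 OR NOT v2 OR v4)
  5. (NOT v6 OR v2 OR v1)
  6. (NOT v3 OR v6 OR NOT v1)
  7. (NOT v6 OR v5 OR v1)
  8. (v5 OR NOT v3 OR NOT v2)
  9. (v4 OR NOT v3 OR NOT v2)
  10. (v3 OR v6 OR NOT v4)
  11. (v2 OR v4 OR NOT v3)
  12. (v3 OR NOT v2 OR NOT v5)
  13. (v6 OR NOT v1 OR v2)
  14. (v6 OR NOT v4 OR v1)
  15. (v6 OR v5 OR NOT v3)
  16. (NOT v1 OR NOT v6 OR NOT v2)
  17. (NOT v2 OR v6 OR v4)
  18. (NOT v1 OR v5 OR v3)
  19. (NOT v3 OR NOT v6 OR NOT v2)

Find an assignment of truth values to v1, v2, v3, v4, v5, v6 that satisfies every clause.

v1=T, v2=F, v3=T, v4=T, v5=T, v6=T

Check each clause:
  1. (NOT v3 OR NOT v5 OR v6) — v6 is true.
  2. (v4 OR v2 OR v3) — v3 is true.
  3. (NOT v5 OR v6 OR v4) — v4 is true.
  4. (NOT v2 OR NOT v6 OR v4) — v4 is true.
  5. (v2 OR NOT v6 OR v1) — v1 is true.
  6. (NOT v1 OR NOT v3 OR v6) — v6 is true.
  7. (v5 OR NOT v6 OR v1) — v1 is true.
  8. (v5 OR NOT v3 OR NOT v2) — v5 is true.
  9. (NOT v3 OR v4 OR NOT v2) — v4 is true.
  10. (v6 OR v3 OR NOT v4) — v3 is true.
  11. (v2 OR NOT v3 OR v4) — v4 is true.
  12. (v3 OR NOT v2 OR NOT v5) — v3 is true.
  13. (v6 OR v2 OR NOT v1) — v6 is true.
  14. (v6 OR NOT v4 OR v1) — v1 is true.
  15. (NOT v3 OR v6 OR v5) — v5 is true.
  16. (NOT v6 OR NOT v1 OR NOT v2) — NOT v2 is true.
  17. (v4 OR NOT v2 OR v6) — v4 is true.
  18. (v3 OR v5 OR NOT v1) — v3 is true.
  19. (NOT v3 OR NOT v2 OR NOT v6) — NOT v2 is true.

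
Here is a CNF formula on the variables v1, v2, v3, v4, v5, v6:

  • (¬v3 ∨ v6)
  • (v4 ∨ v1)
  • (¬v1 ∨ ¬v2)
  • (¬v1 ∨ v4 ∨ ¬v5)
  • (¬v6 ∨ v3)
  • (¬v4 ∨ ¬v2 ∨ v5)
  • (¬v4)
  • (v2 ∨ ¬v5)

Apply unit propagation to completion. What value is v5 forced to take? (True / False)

False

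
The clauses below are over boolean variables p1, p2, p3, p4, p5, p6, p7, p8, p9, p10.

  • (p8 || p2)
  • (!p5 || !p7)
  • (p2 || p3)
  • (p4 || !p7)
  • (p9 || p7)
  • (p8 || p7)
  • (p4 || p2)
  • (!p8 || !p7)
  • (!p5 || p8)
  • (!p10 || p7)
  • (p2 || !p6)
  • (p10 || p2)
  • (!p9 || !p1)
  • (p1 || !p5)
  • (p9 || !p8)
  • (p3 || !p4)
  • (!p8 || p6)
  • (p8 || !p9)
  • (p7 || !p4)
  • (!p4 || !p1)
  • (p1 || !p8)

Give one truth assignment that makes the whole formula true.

p1 = False  p2 = True  p3 = True  p4 = True  p5 = False  p6 = True  p7 = True  p8 = False  p9 = False  p10 = False

p2 occurs only positively in the remaining clauses — set p2 = True.
Pure literal: p3 appears only positively; assign p3 = True.
Set p1 = False and propagate.
  then p5 is forced to False.
  then p8 is forced to False.
  then p7 is forced to True.
  then p4 is forced to True.
  then p9 is forced to False.
p6, p10 are now unconstrained; take p6 = True, p10 = False.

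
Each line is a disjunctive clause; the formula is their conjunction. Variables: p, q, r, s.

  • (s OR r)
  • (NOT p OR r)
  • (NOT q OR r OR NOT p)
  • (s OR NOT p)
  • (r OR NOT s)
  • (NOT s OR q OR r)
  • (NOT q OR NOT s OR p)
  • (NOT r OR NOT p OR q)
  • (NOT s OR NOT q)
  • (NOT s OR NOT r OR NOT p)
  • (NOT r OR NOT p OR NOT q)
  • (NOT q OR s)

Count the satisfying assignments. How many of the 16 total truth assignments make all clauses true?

2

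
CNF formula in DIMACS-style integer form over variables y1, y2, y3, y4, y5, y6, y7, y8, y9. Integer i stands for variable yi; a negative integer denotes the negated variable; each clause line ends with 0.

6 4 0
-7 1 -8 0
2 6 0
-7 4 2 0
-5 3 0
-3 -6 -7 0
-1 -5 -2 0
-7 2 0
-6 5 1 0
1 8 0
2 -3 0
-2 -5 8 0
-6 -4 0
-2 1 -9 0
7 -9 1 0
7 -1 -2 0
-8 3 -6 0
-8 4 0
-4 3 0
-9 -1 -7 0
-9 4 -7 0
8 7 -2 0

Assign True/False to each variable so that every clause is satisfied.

y1 = True, y2 = True, y3 = True, y4 = True, y5 = False, y6 = False, y7 = True, y8 = False, y9 = False

Pure literal: y9 appears only negated; assign y9 = False.
Try y1 = True.
Try y2 = True.
  then y5 is forced to False.
  then y7 is forced to True.
For the remaining variables, y3 = True, y4 = True, y6 = False, y8 = False works.
Every clause has at least one true literal under this assignment.
Check each clause:
  1. (y6 || y4) — y4 is true.
  2. (!y8 || y1 || !y7) — !y8 is true.
  3. (y2 || y6) — y2 is true.
  4. (y2 || !y7 || y4) — y2 is true.
  5. (!y5 || y3) — y3 is true.
  6. (!y6 || !y7 || !y3) — !y6 is true.
  7. (!y1 || !y5 || !y2) — !y5 is true.
  8. (!y7 || y2) — y2 is true.
  9. (!y6 || y5 || y1) — y1 is true.
  10. (y1 || y8) — y1 is true.
  11. (!y3 || y2) — y2 is true.
  12. (!y2 || y8 || !y5) — !y5 is true.
  13. (!y6 || !y4) — !y6 is true.
  14. (y1 || !y9 || !y2) — y1 is true.
  15. (y7 || y1 || !y9) — y1 is true.
  16. (y7 || !y1 || !y2) — y7 is true.
  17. (!y6 || !y8 || y3) — !y8 is true.
  18. (y4 || !y8) — !y8 is true.
  19. (y3 || !y4) — y3 is true.
  20. (!y7 || !y1 || !y9) — !y9 is true.
  21. (!y7 || y4 || !y9) — y4 is true.
  22. (!y2 || y7 || y8) — y7 is true.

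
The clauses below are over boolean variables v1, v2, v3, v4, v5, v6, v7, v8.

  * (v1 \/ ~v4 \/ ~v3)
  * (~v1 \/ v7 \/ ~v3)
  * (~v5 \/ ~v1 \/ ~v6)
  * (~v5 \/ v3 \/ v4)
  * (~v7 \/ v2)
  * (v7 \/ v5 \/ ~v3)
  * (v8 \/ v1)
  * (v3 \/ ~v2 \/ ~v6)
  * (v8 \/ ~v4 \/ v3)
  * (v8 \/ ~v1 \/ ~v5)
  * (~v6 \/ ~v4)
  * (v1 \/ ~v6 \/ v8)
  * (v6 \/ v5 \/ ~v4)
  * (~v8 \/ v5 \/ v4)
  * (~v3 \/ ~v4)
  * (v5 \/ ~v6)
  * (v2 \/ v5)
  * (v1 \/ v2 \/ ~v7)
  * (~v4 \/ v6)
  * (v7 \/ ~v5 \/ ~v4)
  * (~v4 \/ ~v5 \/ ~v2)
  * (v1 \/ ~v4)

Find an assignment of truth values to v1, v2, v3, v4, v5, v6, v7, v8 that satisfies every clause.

v1 = True, v2 = True, v3 = False, v4 = False, v5 = False, v6 = False, v7 = True, v8 = False

Branch on v1: take v1 = True.
For the remaining variables, v2 = True, v3 = False, v4 = False, v5 = False, v6 = False, v7 = True, v8 = False works.
Check each clause:
  1. (~v3 \/ ~v4 \/ v1) — v1 is true.
  2. (v7 \/ ~v3 \/ ~v1) — ~v3 is true.
  3. (~v5 \/ ~v6 \/ ~v1) — ~v6 is true.
  4. (v4 \/ v3 \/ ~v5) — ~v5 is true.
  5. (v2 \/ ~v7) — v2 is true.
  6. (v7 \/ ~v3 \/ v5) — ~v3 is true.
  7. (v8 \/ v1) — v1 is true.
  8. (v3 \/ ~v2 \/ ~v6) — ~v6 is true.
  9. (v3 \/ v8 \/ ~v4) — ~v4 is true.
  10. (v8 \/ ~v1 \/ ~v5) — ~v5 is true.
  11. (~v6 \/ ~v4) — ~v6 is true.
  12. (~v6 \/ v1 \/ v8) — v1 is true.
  13. (v6 \/ v5 \/ ~v4) — ~v4 is true.
  14. (~v8 \/ v4 \/ v5) — ~v8 is true.
  15. (~v4 \/ ~v3) — ~v4 is true.
  16. (v5 \/ ~v6) — ~v6 is true.
  17. (v5 \/ v2) — v2 is true.
  18. (v1 \/ v2 \/ ~v7) — v2 is true.
  19. (~v4 \/ v6) — ~v4 is true.
  20. (~v5 \/ ~v4 \/ v7) — ~v5 is true.
  21. (~v5 \/ ~v2 \/ ~v4) — ~v5 is true.
  22. (~v4 \/ v1) — v1 is true.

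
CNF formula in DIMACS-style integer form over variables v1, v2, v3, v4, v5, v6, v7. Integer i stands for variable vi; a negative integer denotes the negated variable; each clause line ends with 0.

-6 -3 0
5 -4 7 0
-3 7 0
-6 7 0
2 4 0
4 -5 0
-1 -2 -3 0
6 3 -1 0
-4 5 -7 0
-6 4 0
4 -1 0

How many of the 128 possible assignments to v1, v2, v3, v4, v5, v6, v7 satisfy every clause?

Split on v4, then v3.
  v4=T, v3=T: remaining (v1,v2,v5,v6,v7) ∈ {(F,F,T,F,T); (F,T,T,F,T); (T,F,T,F,T)} — 3.
  v4=T, v3=F: v2 free; 4 ways for (v1,v5,v6,v7) × 2^1 = 8.
  v4=F, v3=T: remaining (v1,v2,v5,v6,v7) ∈ {(F,T,F,F,T)} — 1.
  v4=F, v3=F: remaining (v1,v2,v5,v6,v7) ∈ {(F,T,F,F,F); (F,T,F,F,T)} — 2.
Total: 3 + 8 + 1 + 2 = 14.

14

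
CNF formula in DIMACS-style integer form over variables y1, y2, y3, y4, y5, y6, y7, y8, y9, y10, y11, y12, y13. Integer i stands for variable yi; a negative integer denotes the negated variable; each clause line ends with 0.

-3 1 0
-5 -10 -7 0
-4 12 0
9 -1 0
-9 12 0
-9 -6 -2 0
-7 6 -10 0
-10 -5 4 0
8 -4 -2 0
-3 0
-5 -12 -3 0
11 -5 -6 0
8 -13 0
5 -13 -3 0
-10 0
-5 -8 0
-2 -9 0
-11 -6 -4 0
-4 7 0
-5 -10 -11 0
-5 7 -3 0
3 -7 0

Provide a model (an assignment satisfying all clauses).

Unit propagation: (~y3) forces y3 = False.
Unit propagation: (~y10) forces y10 = False.
The clause (~y7) is unit: y7 must be False.
The clause (~y4) is unit: y4 must be False.
y1 occurs only negated in the remaining clauses — set y1 = False.
Pure literal: y5 appears only negated; assign y5 = False.
Branch on y2: take y2 = True.
  then y9 is forced to False.
For the remaining variables, y6 = False, y8 = False, y11 = True, y12 = False, y13 = False works.

y1=F, y2=T, y3=F, y4=F, y5=F, y6=F, y7=F, y8=F, y9=F, y10=F, y11=T, y12=F, y13=F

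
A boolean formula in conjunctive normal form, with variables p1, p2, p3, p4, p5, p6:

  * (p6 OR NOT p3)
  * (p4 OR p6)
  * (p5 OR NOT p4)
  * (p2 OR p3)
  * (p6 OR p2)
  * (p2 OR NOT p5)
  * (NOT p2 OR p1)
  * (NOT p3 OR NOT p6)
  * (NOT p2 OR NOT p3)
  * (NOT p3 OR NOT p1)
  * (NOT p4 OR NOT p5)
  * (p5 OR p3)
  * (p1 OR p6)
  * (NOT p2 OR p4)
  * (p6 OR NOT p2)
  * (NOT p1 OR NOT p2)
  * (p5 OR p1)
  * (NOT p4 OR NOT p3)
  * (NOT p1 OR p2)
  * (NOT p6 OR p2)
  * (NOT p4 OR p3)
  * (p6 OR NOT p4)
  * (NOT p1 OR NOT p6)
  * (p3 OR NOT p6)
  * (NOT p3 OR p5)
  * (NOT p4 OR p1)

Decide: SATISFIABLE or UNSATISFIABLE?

UNSATISFIABLE

p2 = True:
  propagation gives p1=True; an empty clause results — contradiction.
p2 = False:
  propagation gives p3=True, p6=True; an empty clause results — contradiction.
Every branch closes, so no satisfying assignment exists.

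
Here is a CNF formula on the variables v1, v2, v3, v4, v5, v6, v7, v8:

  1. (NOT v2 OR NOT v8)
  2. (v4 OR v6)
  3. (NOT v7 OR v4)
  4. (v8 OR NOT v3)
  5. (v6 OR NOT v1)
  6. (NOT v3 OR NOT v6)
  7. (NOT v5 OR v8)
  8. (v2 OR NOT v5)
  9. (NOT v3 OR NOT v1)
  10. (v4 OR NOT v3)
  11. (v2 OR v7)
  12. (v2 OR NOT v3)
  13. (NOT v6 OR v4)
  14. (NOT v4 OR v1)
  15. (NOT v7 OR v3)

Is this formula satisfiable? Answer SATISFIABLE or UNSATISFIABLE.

Pure literal: v5 appears only negated; assign v5 = False.
Branch on v1: take v1 = True.
  then v6 is forced to True.
  then v3 is forced to False.
  then v4 is forced to True.
  then v7 is forced to False.
  then v2 is forced to True.
  then v8 is forced to False.
So v1=T  v2=T  v3=F  v4=T  v5=F  v6=T  v7=F  v8=F is a satisfying assignment.

SATISFIABLE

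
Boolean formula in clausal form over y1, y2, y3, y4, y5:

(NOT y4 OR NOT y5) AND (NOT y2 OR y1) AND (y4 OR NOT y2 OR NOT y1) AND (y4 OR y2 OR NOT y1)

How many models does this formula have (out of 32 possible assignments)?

10

Split on y1, then y2.
  y1=T, y2=T: remaining (y3,y4,y5) ∈ {(F,T,F); (T,T,F)} — 2.
  y1=T, y2=F: remaining (y3,y4,y5) ∈ {(F,T,F); (T,T,F)} — 2.
  y1=F, y2=T: a clause becomes empty — 0.
  y1=F, y2=F: y3 free; 3 ways for (y4,y5) × 2^1 = 6.
Total: 2 + 2 + 0 + 6 = 10.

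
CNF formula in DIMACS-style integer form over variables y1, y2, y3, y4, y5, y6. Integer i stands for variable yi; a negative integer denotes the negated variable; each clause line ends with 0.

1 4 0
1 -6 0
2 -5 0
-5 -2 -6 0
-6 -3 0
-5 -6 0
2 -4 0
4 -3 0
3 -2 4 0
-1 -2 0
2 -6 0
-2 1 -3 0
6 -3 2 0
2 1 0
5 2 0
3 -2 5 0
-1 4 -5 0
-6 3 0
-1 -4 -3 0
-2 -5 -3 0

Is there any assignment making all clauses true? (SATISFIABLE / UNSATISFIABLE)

Branch on y1: take y1 = False.
  then y4 is forced to True.
  then y6 is forced to False.
  then y2 is forced to True.
  then y3 is forced to False.
  then y5 is forced to True.
Every clause has at least one true literal under this assignment.
So y1=False, y2=True, y3=False, y4=True, y5=True, y6=False is a satisfying assignment.

SATISFIABLE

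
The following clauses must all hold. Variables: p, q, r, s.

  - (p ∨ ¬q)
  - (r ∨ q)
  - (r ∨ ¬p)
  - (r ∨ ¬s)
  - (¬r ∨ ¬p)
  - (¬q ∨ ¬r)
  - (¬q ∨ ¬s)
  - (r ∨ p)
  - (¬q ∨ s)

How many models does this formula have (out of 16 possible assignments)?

2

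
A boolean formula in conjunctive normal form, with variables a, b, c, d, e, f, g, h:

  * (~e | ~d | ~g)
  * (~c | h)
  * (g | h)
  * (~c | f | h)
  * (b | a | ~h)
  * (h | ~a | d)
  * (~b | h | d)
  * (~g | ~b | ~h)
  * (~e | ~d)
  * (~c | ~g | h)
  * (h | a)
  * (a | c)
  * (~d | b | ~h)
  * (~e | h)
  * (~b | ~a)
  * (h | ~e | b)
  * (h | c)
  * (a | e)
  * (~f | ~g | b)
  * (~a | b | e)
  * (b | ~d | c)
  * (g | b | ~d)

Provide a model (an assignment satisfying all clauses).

a=T, b=F, c=F, d=F, e=T, f=F, g=F, h=T

Set a = True and propagate.
  then b is forced to False.
  then e is forced to True.
  then d is forced to False.
  then h is forced to True.
Try f = False.
c, g are now unconstrained; take c = False, g = False.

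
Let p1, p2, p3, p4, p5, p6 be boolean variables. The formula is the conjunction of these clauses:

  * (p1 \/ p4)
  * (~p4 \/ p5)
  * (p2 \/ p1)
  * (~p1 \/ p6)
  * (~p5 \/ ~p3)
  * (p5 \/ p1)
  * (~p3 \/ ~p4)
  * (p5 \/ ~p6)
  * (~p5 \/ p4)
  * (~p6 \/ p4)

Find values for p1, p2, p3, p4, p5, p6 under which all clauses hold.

Pure literal: p2 appears only positively; assign p2 = True.
Pure literal: p3 appears only negated; assign p3 = False.
Try p1 = True.
  then p6 is forced to True.
  then p5 is forced to True.
  then p4 is forced to True.

p1=1  p2=1  p3=0  p4=1  p5=1  p6=1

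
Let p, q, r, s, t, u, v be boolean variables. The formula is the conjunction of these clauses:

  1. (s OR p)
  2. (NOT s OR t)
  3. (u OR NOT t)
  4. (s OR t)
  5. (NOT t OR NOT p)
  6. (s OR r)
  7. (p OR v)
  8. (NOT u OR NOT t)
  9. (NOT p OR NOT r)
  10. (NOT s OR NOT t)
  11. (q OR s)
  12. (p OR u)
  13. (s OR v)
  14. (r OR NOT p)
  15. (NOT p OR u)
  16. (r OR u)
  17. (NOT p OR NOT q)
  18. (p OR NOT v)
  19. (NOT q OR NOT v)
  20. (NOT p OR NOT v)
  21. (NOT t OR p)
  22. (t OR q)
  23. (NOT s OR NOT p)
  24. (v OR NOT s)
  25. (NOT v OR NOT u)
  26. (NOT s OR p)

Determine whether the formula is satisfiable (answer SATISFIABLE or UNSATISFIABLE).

UNSATISFIABLE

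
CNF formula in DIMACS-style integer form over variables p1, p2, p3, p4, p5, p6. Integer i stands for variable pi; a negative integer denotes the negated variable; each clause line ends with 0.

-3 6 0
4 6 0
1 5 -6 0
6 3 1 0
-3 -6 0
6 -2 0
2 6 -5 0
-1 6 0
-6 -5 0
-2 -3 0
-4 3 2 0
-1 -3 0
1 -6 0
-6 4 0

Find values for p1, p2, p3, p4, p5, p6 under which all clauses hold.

p1 = T, p2 = T, p3 = F, p4 = T, p5 = F, p6 = T

Branch on p1: take p1 = True.
  then p6 is forced to True.
  then p3 is forced to False.
  then p5 is forced to False.
  then p4 is forced to True.
  then p2 is forced to True.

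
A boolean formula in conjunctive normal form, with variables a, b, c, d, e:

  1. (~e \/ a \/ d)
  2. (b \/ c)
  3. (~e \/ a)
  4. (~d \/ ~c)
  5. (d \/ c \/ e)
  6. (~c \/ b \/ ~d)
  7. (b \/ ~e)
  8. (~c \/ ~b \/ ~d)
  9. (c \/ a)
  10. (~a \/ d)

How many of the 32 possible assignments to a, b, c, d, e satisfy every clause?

4

The models are:
  a=0 b=0 c=1 d=0 e=0
  a=0 b=1 c=1 d=0 e=0
  a=1 b=1 c=0 d=1 e=0
  a=1 b=1 c=0 d=1 e=1
That's 4 in total.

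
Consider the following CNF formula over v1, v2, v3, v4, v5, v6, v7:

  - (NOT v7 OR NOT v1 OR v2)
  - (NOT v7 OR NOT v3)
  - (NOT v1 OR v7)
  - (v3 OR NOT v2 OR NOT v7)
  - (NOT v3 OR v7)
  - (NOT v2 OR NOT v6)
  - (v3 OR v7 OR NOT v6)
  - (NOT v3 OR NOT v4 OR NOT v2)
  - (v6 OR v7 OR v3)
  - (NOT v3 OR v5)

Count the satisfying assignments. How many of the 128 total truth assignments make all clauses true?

Split on v3, then v7.
  v3=T, v7=T: a clause becomes empty — 0.
  v3=T, v7=F: a clause becomes empty — 0.
  v3=F, v7=T: forces v1=F; v2=F; v4, v5, v6 free → 2^3 = 8.
  v3=F, v7=F: a clause becomes empty — 0.
Total: 0 + 0 + 8 + 0 = 8.

8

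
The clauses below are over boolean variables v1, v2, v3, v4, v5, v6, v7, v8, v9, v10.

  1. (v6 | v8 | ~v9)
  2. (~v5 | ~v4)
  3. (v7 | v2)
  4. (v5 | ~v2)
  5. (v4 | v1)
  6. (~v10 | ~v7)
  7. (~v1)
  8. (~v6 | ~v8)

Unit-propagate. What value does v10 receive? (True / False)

False

(~v1) is a unit clause: v1 = False.
(v1 | v4): since v1 = False, the clause reduces to (v4). v4 = True.
From (~v5 | ~v4) and v4 = True: v5 = False.
(v5 | ~v2): since v5 = False, the clause reduces to (~v2). v2 = False.
(v2 | v7) with v2 = False leaves only v7, so v7 = True.
(~v7 | ~v10) with v7 = True leaves only ~v10, so v10 = False.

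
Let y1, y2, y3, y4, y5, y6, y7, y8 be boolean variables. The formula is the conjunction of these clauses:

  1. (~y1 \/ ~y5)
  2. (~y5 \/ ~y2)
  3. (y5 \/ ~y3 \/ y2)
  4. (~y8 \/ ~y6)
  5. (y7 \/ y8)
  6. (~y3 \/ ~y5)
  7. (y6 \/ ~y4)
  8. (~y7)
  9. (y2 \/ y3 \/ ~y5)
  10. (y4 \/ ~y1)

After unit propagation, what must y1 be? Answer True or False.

(~y7) stands alone — y7 = False.
From (y7 \/ y8) and y7 = False: y8 = True.
In (~y8 \/ ~y6), ~y8 is now false; ~y6 must hold, so y6 = False.
(y6 \/ ~y4): since y6 = False, the clause reduces to (~y4). y4 = False.
From (y4 \/ ~y1) and y4 = False: y1 = False.

False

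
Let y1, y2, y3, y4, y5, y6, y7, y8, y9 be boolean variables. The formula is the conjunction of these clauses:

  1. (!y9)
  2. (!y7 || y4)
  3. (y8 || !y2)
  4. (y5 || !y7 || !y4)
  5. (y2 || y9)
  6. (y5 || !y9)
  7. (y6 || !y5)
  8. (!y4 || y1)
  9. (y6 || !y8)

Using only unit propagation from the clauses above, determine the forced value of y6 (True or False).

(!y9) is a unit clause: y9 = False.
In (y9 || y2), y9 is now false; y2 must hold, so y2 = True.
(y8 || !y2): since y2 = True, the clause reduces to (y8). y8 = True.
From (y6 || !y8) and y8 = True: y6 = True.

True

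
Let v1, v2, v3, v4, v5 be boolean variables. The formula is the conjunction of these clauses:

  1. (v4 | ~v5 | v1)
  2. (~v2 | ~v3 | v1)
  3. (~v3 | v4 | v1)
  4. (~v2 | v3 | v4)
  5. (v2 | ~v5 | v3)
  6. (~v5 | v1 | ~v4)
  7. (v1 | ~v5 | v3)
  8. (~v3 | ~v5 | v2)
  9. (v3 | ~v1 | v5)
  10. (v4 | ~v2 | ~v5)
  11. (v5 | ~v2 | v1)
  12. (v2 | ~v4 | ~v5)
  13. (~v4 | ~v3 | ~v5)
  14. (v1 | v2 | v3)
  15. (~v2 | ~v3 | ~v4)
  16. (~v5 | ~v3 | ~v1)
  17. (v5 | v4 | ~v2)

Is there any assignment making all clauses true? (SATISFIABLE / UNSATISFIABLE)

SATISFIABLE

Try v1 = True.
For the remaining variables, v2 = True, v3 = False, v4 = True, v5 = True works.
Every clause has at least one true literal under this assignment.
So v1 = T  v2 = T  v3 = F  v4 = T  v5 = T is a satisfying assignment.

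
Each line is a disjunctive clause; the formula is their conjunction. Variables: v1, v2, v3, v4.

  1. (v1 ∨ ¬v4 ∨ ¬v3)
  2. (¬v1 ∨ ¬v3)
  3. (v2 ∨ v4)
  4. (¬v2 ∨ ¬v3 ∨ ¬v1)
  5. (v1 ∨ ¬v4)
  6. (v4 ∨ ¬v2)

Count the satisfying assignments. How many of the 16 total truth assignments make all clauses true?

2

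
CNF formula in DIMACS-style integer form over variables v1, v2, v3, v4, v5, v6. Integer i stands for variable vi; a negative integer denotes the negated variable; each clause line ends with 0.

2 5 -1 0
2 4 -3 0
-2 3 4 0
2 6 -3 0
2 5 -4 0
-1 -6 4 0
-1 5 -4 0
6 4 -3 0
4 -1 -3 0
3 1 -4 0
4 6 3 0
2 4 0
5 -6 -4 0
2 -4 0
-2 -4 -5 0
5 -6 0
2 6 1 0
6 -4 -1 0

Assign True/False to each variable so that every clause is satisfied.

v1=F, v2=T, v3=T, v4=T, v5=F, v6=F

Check each clause:
  1. (v5 || v2 || !v1) — v2 is true.
  2. (v2 || v4 || !v3) — v2 is true.
  3. (v4 || v3 || !v2) — v3 is true.
  4. (v2 || !v3 || v6) — v2 is true.
  5. (v2 || v5 || !v4) — v2 is true.
  6. (!v6 || v4 || !v1) — !v6 is true.
  7. (!v4 || !v1 || v5) — !v1 is true.
  8. (!v3 || v6 || v4) — v4 is true.
  9. (v4 || !v1 || !v3) — v4 is true.
  10. (v1 || !v4 || v3) — v3 is true.
  11. (v3 || v4 || v6) — v3 is true.
  12. (v2 || v4) — v2 is true.
  13. (!v6 || !v4 || v5) — !v6 is true.
  14. (v2 || !v4) — v2 is true.
  15. (!v5 || !v2 || !v4) — !v5 is true.
  16. (v5 || !v6) — !v6 is true.
  17. (v2 || v1 || v6) — v2 is true.
  18. (!v1 || v6 || !v4) — !v1 is true.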